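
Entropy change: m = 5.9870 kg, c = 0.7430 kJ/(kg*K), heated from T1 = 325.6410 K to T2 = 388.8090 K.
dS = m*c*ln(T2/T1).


T2/T1 = 1.1940
ln(T2/T1) = 0.1773
dS = 5.9870 * 0.7430 * 0.1773 = 0.7887 kJ/K

0.7887 kJ/K


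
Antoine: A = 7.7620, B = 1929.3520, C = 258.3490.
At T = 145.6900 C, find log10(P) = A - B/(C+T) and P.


C+T = 404.0390
B/(C+T) = 4.7752
log10(P) = 7.7620 - 4.7752 = 2.9868
P = 10^2.9868 = 970.1462 mmHg

970.1462 mmHg


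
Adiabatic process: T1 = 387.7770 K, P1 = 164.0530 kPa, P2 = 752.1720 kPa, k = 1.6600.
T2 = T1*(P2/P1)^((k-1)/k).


(k-1)/k = 0.3976
(P2/P1)^exp = 1.8321
T2 = 387.7770 * 1.8321 = 710.4306 K

710.4306 K


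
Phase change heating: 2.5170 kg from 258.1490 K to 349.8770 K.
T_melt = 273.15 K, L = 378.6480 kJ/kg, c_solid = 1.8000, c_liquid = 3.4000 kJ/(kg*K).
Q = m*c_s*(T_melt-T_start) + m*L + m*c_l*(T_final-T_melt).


Q1 (sensible, solid) = 2.5170 * 1.8000 * 15.0010 = 67.9635 kJ
Q2 (latent) = 2.5170 * 378.6480 = 953.0570 kJ
Q3 (sensible, liquid) = 2.5170 * 3.4000 * 76.7270 = 656.6143 kJ
Q_total = 1677.6349 kJ

1677.6349 kJ


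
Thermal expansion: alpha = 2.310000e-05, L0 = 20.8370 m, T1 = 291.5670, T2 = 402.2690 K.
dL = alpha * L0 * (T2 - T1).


dT = 110.7020 K
dL = 2.310000e-05 * 20.8370 * 110.7020 = 0.053285 m
L_final = 20.890285 m

dL = 0.053285 m


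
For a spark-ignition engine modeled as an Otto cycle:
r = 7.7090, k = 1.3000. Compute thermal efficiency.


r^(k-1) = 1.8454
eta = 1 - 1/1.8454 = 0.4581 = 45.8123%

45.8123%


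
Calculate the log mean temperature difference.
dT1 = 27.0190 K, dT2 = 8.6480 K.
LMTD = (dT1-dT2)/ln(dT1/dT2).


dT1/dT2 = 3.1243
ln(dT1/dT2) = 1.1392
LMTD = 18.3710 / 1.1392 = 16.1261 K

16.1261 K


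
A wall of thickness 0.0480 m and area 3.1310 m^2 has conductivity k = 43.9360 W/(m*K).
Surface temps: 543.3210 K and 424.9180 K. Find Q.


dT = 118.4030 K
Q = 43.9360 * 3.1310 * 118.4030 / 0.0480 = 339332.1839 W

339332.1839 W


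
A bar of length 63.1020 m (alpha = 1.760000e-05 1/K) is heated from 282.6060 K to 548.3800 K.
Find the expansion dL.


dT = 265.7740 K
dL = 1.760000e-05 * 63.1020 * 265.7740 = 0.295167 m
L_final = 63.397167 m

dL = 0.295167 m


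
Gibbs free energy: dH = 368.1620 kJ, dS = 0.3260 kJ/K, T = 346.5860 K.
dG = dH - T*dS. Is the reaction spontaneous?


T*dS = 346.5860 * 0.3260 = 112.9870 kJ
dG = 368.1620 - 112.9870 = 255.1750 kJ (non-spontaneous)

dG = 255.1750 kJ, non-spontaneous


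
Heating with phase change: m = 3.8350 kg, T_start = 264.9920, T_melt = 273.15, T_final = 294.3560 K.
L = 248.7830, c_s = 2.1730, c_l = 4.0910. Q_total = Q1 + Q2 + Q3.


Q1 (sensible, solid) = 3.8350 * 2.1730 * 8.1580 = 67.9843 kJ
Q2 (latent) = 3.8350 * 248.7830 = 954.0828 kJ
Q3 (sensible, liquid) = 3.8350 * 4.0910 * 21.2060 = 332.7006 kJ
Q_total = 1354.7677 kJ

1354.7677 kJ


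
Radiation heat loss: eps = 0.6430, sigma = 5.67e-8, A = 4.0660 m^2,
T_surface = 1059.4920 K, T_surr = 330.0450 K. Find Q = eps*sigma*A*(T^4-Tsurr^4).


T^4 = 1.2601e+12
Tsurr^4 = 1.1866e+10
Q = 0.6430 * 5.67e-8 * 4.0660 * 1.2482e+12 = 185030.4075 W

185030.4075 W


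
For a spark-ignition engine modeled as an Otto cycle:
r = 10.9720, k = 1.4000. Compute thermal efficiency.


r^(k-1) = 2.6068
eta = 1 - 1/2.6068 = 0.6164 = 61.6394%

61.6394%


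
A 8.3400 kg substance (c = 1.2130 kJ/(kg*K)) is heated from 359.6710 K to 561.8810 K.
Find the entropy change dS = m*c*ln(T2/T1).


T2/T1 = 1.5622
ln(T2/T1) = 0.4461
dS = 8.3400 * 1.2130 * 0.4461 = 4.5129 kJ/K

4.5129 kJ/K


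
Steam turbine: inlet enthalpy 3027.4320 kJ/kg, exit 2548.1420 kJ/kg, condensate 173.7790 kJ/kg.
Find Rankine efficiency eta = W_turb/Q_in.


W = 479.2900 kJ/kg
Q_in = 2853.6530 kJ/kg
eta = 0.1680 = 16.7957%

eta = 16.7957%


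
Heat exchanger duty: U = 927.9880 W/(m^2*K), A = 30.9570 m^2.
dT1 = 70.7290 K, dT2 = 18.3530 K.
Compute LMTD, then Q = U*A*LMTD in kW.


LMTD = 38.8240 K
Q = 927.9880 * 30.9570 * 38.8240 = 1115325.0210 W = 1115.3250 kW

1115.3250 kW


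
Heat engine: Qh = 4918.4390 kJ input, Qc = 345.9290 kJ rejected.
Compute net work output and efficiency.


W = 4918.4390 - 345.9290 = 4572.5100 kJ
eta = 4572.5100 / 4918.4390 = 0.9297 = 92.9667%

W = 4572.5100 kJ, eta = 92.9667%


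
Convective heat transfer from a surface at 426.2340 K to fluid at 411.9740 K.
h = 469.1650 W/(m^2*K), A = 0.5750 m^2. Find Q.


dT = 14.2600 K
Q = 469.1650 * 0.5750 * 14.2600 = 3846.9184 W

3846.9184 W


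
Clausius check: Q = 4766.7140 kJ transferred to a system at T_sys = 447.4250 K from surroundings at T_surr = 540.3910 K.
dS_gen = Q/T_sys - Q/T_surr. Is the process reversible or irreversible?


dS_sys = 4766.7140/447.4250 = 10.6537 kJ/K
dS_surr = -4766.7140/540.3910 = -8.8209 kJ/K
dS_gen = 10.6537 - 8.8209 = 1.8328 kJ/K (irreversible)

dS_gen = 1.8328 kJ/K, irreversible


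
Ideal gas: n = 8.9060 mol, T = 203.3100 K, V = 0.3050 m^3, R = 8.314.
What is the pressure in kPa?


P = nRT/V = 8.9060 * 8.314 * 203.3100 / 0.3050
= 15053.9840 / 0.3050 = 49357.3247 Pa = 49.3573 kPa

49.3573 kPa


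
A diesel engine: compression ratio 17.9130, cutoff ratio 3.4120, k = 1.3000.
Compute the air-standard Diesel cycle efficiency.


r^(k-1) = 2.3766
rc^k = 4.9307
eta = 0.4725 = 47.2524%

47.2524%


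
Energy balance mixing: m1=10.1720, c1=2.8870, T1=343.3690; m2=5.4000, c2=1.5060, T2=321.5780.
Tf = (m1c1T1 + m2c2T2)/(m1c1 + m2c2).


num = 12698.7686
den = 37.4990
Tf = 338.6432 K

338.6432 K


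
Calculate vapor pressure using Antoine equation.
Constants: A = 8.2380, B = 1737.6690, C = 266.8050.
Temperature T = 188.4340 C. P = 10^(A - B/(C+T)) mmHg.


C+T = 455.2390
B/(C+T) = 3.8170
log10(P) = 8.2380 - 3.8170 = 4.4210
P = 10^4.4210 = 26360.4155 mmHg

26360.4155 mmHg


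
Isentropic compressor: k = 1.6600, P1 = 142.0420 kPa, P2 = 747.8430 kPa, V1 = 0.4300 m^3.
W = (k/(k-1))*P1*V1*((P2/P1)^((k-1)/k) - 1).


(k-1)/k = 0.3976
(P2/P1)^exp = 1.9356
W = 2.5152 * 142.0420 * 0.4300 * (1.9356 - 1) = 143.7298 kJ

143.7298 kJ


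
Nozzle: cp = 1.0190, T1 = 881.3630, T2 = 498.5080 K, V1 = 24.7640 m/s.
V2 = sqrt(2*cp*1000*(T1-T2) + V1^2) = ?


dT = 382.8550 K
2*cp*1000*dT = 780258.4900
V1^2 = 613.2557
V2 = sqrt(780871.7457) = 883.6695 m/s

883.6695 m/s


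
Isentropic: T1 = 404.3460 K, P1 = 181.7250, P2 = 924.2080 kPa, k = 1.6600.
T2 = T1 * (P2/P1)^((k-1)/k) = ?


(k-1)/k = 0.3976
(P2/P1)^exp = 1.9091
T2 = 404.3460 * 1.9091 = 771.9570 K

771.9570 K


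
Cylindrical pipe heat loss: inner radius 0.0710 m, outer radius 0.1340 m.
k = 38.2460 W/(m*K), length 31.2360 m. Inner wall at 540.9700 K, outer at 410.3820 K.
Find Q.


dT = 130.5880 K
ln(ro/ri) = 0.6352
Q = 2*pi*38.2460*31.2360*130.5880 / 0.6352 = 1543268.4810 W

1543268.4810 W


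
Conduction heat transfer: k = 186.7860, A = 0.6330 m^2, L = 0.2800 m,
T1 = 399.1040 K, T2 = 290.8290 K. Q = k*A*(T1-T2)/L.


dT = 108.2750 K
Q = 186.7860 * 0.6330 * 108.2750 / 0.2800 = 45721.2603 W

45721.2603 W


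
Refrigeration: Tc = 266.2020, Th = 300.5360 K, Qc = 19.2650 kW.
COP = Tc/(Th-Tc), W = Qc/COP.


COP = 266.2020 / 34.3340 = 7.7533
W = 19.2650 / 7.7533 = 2.4847 kW

COP = 7.7533, W = 2.4847 kW


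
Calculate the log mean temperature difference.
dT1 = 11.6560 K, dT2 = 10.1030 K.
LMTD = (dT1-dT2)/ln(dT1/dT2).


dT1/dT2 = 1.1537
ln(dT1/dT2) = 0.1430
LMTD = 1.5530 / 0.1430 = 10.8610 K

10.8610 K


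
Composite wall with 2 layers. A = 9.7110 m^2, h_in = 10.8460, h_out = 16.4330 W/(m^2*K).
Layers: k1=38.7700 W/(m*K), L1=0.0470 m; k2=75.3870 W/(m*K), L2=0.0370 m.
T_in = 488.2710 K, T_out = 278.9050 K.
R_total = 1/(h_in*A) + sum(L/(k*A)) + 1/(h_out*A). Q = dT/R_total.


R_conv_in = 1/(10.8460*9.7110) = 0.0095
R_1 = 0.0470/(38.7700*9.7110) = 0.0001
R_2 = 0.0370/(75.3870*9.7110) = 5.0541e-05
R_conv_out = 1/(16.4330*9.7110) = 0.0063
R_total = 0.0159 K/W
Q = 209.3660 / 0.0159 = 13137.7881 W

R_total = 0.0159 K/W, Q = 13137.7881 W


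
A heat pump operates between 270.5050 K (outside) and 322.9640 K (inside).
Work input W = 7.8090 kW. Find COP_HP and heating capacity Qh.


COP = 322.9640 / 52.4590 = 6.1565
Qh = 6.1565 * 7.8090 = 48.0761 kW

COP = 6.1565, Qh = 48.0761 kW


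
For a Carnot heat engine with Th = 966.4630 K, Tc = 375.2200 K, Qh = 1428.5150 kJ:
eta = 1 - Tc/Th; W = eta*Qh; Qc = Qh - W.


eta = 1 - 375.2200/966.4630 = 0.6118
W = 0.6118 * 1428.5150 = 873.9077 kJ
Qc = 1428.5150 - 873.9077 = 554.6073 kJ

eta = 61.1760%, W = 873.9077 kJ, Qc = 554.6073 kJ


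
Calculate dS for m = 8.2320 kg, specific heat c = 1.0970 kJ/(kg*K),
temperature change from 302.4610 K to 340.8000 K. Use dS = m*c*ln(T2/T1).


T2/T1 = 1.1268
ln(T2/T1) = 0.1193
dS = 8.2320 * 1.0970 * 0.1193 = 1.0777 kJ/K

1.0777 kJ/K


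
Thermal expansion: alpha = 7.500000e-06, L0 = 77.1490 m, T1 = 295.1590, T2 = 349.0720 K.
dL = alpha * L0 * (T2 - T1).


dT = 53.9130 K
dL = 7.500000e-06 * 77.1490 * 53.9130 = 0.031195 m
L_final = 77.180195 m

dL = 0.031195 m


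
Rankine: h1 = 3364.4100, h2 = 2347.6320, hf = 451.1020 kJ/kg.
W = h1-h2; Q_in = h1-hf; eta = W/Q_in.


W = 1016.7780 kJ/kg
Q_in = 2913.3080 kJ/kg
eta = 0.3490 = 34.9012%

eta = 34.9012%


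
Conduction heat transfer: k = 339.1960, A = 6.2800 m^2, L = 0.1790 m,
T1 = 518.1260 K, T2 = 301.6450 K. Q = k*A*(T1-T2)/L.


dT = 216.4810 K
Q = 339.1960 * 6.2800 * 216.4810 / 0.1790 = 2576185.4338 W

2576185.4338 W


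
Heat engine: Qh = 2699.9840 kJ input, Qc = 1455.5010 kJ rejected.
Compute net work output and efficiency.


W = 2699.9840 - 1455.5010 = 1244.4830 kJ
eta = 1244.4830 / 2699.9840 = 0.4609 = 46.0922%

W = 1244.4830 kJ, eta = 46.0922%


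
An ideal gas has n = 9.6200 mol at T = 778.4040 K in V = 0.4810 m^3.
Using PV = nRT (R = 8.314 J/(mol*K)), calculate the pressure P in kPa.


P = nRT/V = 9.6200 * 8.314 * 778.4040 / 0.4810
= 62257.2812 / 0.4810 = 129433.0171 Pa = 129.4330 kPa

129.4330 kPa


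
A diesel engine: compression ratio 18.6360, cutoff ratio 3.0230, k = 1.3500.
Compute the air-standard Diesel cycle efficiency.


r^(k-1) = 2.7837
rc^k = 4.4524
eta = 0.5459 = 54.5886%

54.5886%


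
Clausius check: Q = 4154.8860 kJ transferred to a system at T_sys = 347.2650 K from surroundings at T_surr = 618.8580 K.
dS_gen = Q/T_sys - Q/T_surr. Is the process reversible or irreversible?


dS_sys = 4154.8860/347.2650 = 11.9646 kJ/K
dS_surr = -4154.8860/618.8580 = -6.7138 kJ/K
dS_gen = 11.9646 - 6.7138 = 5.2508 kJ/K (irreversible)

dS_gen = 5.2508 kJ/K, irreversible


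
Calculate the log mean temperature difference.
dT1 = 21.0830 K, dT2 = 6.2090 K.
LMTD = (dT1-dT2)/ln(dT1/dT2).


dT1/dT2 = 3.3956
ln(dT1/dT2) = 1.2225
LMTD = 14.8740 / 1.2225 = 12.1672 K

12.1672 K


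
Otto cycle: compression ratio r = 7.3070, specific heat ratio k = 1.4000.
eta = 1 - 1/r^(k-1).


r^(k-1) = 2.2156
eta = 1 - 1/2.2156 = 0.5487 = 54.8659%

54.8659%


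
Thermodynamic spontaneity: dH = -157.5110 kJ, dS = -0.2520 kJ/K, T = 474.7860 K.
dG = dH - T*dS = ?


T*dS = 474.7860 * -0.2520 = -119.6461 kJ
dG = -157.5110 + 119.6461 = -37.8649 kJ (spontaneous)

dG = -37.8649 kJ, spontaneous


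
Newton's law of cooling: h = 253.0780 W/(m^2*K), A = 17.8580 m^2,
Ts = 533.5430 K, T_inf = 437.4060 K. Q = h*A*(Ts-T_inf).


dT = 96.1370 K
Q = 253.0780 * 17.8580 * 96.1370 = 434487.9917 W

434487.9917 W


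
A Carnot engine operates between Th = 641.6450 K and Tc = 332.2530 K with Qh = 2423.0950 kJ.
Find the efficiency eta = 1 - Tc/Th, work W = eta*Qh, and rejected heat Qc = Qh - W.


eta = 1 - 332.2530/641.6450 = 0.4822
W = 0.4822 * 2423.0950 = 1168.3816 kJ
Qc = 2423.0950 - 1168.3816 = 1254.7134 kJ

eta = 48.2186%, W = 1168.3816 kJ, Qc = 1254.7134 kJ


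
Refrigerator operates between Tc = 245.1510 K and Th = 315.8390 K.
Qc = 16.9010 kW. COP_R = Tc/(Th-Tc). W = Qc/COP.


COP = 245.1510 / 70.6880 = 3.4681
W = 16.9010 / 3.4681 = 4.8733 kW

COP = 3.4681, W = 4.8733 kW


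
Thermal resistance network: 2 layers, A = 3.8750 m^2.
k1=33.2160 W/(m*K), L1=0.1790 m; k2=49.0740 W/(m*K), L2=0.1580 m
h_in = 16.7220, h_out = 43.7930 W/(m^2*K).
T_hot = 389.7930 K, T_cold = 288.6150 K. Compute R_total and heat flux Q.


R_conv_in = 1/(16.7220*3.8750) = 0.0154
R_1 = 0.1790/(33.2160*3.8750) = 0.0014
R_2 = 0.1580/(49.0740*3.8750) = 0.0008
R_conv_out = 1/(43.7930*3.8750) = 0.0059
R_total = 0.0235 K/W
Q = 101.1780 / 0.0235 = 4296.8470 W

R_total = 0.0235 K/W, Q = 4296.8470 W


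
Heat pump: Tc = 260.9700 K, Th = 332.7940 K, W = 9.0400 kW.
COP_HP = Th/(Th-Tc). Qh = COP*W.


COP = 332.7940 / 71.8240 = 4.6335
Qh = 4.6335 * 9.0400 = 41.8865 kW

COP = 4.6335, Qh = 41.8865 kW


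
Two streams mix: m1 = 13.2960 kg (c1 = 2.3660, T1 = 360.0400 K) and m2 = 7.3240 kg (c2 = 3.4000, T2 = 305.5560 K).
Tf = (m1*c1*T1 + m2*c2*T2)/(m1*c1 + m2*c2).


num = 18935.0926
den = 56.3599
Tf = 335.9672 K

335.9672 K


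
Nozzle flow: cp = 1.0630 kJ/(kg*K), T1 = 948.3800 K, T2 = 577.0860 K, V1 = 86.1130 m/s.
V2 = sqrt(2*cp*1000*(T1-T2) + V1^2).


dT = 371.2940 K
2*cp*1000*dT = 789371.0440
V1^2 = 7415.4488
V2 = sqrt(796786.4928) = 892.6290 m/s

892.6290 m/s


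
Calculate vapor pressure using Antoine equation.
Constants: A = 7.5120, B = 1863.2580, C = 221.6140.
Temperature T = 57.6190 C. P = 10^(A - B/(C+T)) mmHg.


C+T = 279.2330
B/(C+T) = 6.6728
log10(P) = 7.5120 - 6.6728 = 0.8392
P = 10^0.8392 = 6.9060 mmHg

6.9060 mmHg


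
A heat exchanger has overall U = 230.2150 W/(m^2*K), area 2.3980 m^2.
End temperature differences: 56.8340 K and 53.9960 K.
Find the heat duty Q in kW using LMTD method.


LMTD = 55.4029 K
Q = 230.2150 * 2.3980 * 55.4029 = 30585.4717 W = 30.5855 kW

30.5855 kW


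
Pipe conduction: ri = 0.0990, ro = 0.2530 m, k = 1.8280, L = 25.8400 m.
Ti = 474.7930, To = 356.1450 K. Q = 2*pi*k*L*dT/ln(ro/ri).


dT = 118.6480 K
ln(ro/ri) = 0.9383
Q = 2*pi*1.8280*25.8400*118.6480 / 0.9383 = 37530.2388 W

37530.2388 W


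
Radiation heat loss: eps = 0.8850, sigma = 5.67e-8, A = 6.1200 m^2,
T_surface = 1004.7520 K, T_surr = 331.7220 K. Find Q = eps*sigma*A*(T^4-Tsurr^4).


T^4 = 1.0191e+12
Tsurr^4 = 1.2109e+10
Q = 0.8850 * 5.67e-8 * 6.1200 * 1.0070e+12 = 309259.0490 W

309259.0490 W


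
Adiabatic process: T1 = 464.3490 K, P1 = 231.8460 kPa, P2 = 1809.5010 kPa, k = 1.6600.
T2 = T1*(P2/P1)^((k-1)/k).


(k-1)/k = 0.3976
(P2/P1)^exp = 2.2636
T2 = 464.3490 * 2.2636 = 1051.0852 K

1051.0852 K


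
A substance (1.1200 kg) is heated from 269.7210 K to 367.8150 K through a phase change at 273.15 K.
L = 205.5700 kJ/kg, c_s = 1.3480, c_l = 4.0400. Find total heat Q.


Q1 (sensible, solid) = 1.1200 * 1.3480 * 3.4290 = 5.1770 kJ
Q2 (latent) = 1.1200 * 205.5700 = 230.2384 kJ
Q3 (sensible, liquid) = 1.1200 * 4.0400 * 94.6650 = 428.3402 kJ
Q_total = 663.7556 kJ

663.7556 kJ


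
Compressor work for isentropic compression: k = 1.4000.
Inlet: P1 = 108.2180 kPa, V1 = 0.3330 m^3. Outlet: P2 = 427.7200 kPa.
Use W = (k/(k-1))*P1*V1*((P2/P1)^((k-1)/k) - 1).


(k-1)/k = 0.2857
(P2/P1)^exp = 1.4809
W = 3.5000 * 108.2180 * 0.3330 * (1.4809 - 1) = 60.6574 kJ

60.6574 kJ


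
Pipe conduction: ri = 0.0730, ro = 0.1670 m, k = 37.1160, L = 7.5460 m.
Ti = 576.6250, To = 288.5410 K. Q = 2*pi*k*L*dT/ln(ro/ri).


dT = 288.0840 K
ln(ro/ri) = 0.8275
Q = 2*pi*37.1160*7.5460*288.0840 / 0.8275 = 612619.6640 W

612619.6640 W


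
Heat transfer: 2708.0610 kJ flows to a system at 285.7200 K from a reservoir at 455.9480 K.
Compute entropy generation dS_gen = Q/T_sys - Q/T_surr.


dS_sys = 2708.0610/285.7200 = 9.4780 kJ/K
dS_surr = -2708.0610/455.9480 = -5.9394 kJ/K
dS_gen = 9.4780 - 5.9394 = 3.5386 kJ/K (irreversible)

dS_gen = 3.5386 kJ/K, irreversible


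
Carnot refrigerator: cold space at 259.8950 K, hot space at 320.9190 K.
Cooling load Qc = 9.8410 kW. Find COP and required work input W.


COP = 259.8950 / 61.0240 = 4.2589
W = 9.8410 / 4.2589 = 2.3107 kW

COP = 4.2589, W = 2.3107 kW


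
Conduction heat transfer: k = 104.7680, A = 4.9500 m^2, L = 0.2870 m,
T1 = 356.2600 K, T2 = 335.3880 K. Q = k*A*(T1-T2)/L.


dT = 20.8720 K
Q = 104.7680 * 4.9500 * 20.8720 / 0.2870 = 37715.1658 W

37715.1658 W


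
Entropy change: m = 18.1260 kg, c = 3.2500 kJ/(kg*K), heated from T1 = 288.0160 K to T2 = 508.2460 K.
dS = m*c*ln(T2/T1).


T2/T1 = 1.7646
ln(T2/T1) = 0.5679
dS = 18.1260 * 3.2500 * 0.5679 = 33.4576 kJ/K

33.4576 kJ/K


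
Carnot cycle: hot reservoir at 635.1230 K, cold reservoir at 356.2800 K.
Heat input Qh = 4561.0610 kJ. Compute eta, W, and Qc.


eta = 1 - 356.2800/635.1230 = 0.4390
W = 0.4390 * 4561.0610 = 2002.4782 kJ
Qc = 4561.0610 - 2002.4782 = 2558.5828 kJ

eta = 43.9038%, W = 2002.4782 kJ, Qc = 2558.5828 kJ


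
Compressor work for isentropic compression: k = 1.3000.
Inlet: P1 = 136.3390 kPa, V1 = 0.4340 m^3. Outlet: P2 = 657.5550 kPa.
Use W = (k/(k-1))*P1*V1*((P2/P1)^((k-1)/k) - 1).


(k-1)/k = 0.2308
(P2/P1)^exp = 1.4378
W = 4.3333 * 136.3390 * 0.4340 * (1.4378 - 1) = 112.2461 kJ

112.2461 kJ


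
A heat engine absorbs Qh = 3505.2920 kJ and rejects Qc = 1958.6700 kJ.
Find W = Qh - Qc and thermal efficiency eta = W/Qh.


W = 3505.2920 - 1958.6700 = 1546.6220 kJ
eta = 1546.6220 / 3505.2920 = 0.4412 = 44.1225%

W = 1546.6220 kJ, eta = 44.1225%


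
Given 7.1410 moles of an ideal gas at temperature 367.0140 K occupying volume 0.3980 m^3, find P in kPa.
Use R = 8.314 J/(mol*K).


P = nRT/V = 7.1410 * 8.314 * 367.0140 / 0.3980
= 21789.7217 / 0.3980 = 54748.0446 Pa = 54.7480 kPa

54.7480 kPa


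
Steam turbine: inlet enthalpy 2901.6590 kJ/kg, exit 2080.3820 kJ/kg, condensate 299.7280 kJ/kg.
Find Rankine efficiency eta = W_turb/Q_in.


W = 821.2770 kJ/kg
Q_in = 2601.9310 kJ/kg
eta = 0.3156 = 31.5641%

eta = 31.5641%


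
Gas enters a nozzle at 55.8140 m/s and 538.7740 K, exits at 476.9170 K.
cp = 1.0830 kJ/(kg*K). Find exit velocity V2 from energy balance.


dT = 61.8570 K
2*cp*1000*dT = 133982.2620
V1^2 = 3115.2026
V2 = sqrt(137097.4646) = 370.2667 m/s

370.2667 m/s


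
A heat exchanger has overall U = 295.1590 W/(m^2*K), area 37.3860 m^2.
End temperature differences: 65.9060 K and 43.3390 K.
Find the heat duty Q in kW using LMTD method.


LMTD = 53.8365 K
Q = 295.1590 * 37.3860 * 53.8365 = 594075.8110 W = 594.0758 kW

594.0758 kW


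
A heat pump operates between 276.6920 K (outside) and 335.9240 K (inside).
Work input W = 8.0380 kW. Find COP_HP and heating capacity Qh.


COP = 335.9240 / 59.2320 = 5.6713
Qh = 5.6713 * 8.0380 = 45.5861 kW

COP = 5.6713, Qh = 45.5861 kW


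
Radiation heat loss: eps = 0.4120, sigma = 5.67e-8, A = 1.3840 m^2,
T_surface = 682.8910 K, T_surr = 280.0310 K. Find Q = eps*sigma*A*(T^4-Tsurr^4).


T^4 = 2.1747e+11
Tsurr^4 = 6.1493e+09
Q = 0.4120 * 5.67e-8 * 1.3840 * 2.1132e+11 = 6832.2669 W

6832.2669 W


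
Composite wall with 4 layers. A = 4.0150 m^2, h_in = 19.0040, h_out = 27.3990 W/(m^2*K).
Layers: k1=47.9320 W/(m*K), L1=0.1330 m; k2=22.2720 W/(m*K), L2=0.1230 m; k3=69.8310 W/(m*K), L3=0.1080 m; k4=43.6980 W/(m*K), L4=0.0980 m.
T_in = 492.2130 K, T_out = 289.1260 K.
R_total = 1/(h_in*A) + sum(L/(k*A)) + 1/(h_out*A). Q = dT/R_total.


R_conv_in = 1/(19.0040*4.0150) = 0.0131
R_1 = 0.1330/(47.9320*4.0150) = 0.0007
R_2 = 0.1230/(22.2720*4.0150) = 0.0014
R_3 = 0.1080/(69.8310*4.0150) = 0.0004
R_4 = 0.0980/(43.6980*4.0150) = 0.0006
R_conv_out = 1/(27.3990*4.0150) = 0.0091
R_total = 0.0252 K/W
Q = 203.0870 / 0.0252 = 8056.8712 W

R_total = 0.0252 K/W, Q = 8056.8712 W


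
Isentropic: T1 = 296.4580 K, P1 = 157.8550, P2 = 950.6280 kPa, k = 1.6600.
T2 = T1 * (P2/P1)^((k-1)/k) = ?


(k-1)/k = 0.3976
(P2/P1)^exp = 2.0418
T2 = 296.4580 * 2.0418 = 605.3202 K

605.3202 K


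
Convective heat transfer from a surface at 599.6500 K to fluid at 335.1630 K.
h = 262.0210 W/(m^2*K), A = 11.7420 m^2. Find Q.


dT = 264.4870 K
Q = 262.0210 * 11.7420 * 264.4870 = 813734.0825 W

813734.0825 W


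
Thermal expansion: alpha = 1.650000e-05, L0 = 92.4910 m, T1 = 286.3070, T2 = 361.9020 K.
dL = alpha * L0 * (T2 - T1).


dT = 75.5950 K
dL = 1.650000e-05 * 92.4910 * 75.5950 = 0.115366 m
L_final = 92.606366 m

dL = 0.115366 m


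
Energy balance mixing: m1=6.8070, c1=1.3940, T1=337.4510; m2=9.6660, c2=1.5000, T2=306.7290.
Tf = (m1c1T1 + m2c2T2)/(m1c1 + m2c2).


num = 7649.3221
den = 23.9880
Tf = 318.8818 K

318.8818 K


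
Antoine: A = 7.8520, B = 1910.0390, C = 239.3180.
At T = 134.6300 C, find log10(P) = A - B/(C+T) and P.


C+T = 373.9480
B/(C+T) = 5.1078
log10(P) = 7.8520 - 5.1078 = 2.7442
P = 10^2.7442 = 554.9242 mmHg

554.9242 mmHg


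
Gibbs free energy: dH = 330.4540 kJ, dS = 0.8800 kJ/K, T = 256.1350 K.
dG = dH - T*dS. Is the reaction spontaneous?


T*dS = 256.1350 * 0.8800 = 225.3988 kJ
dG = 330.4540 - 225.3988 = 105.0552 kJ (non-spontaneous)

dG = 105.0552 kJ, non-spontaneous


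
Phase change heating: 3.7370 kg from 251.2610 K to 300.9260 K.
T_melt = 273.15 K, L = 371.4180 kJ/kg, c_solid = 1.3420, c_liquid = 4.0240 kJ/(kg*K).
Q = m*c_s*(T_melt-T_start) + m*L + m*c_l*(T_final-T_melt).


Q1 (sensible, solid) = 3.7370 * 1.3420 * 21.8890 = 109.7745 kJ
Q2 (latent) = 3.7370 * 371.4180 = 1387.9891 kJ
Q3 (sensible, liquid) = 3.7370 * 4.0240 * 27.7760 = 417.6868 kJ
Q_total = 1915.4504 kJ

1915.4504 kJ


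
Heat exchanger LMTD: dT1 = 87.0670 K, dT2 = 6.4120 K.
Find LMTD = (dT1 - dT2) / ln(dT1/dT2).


dT1/dT2 = 13.5788
ln(dT1/dT2) = 2.6085
LMTD = 80.6550 / 2.6085 = 30.9200 K

30.9200 K


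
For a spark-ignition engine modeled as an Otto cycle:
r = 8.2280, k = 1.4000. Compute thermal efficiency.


r^(k-1) = 2.3234
eta = 1 - 1/2.3234 = 0.5696 = 56.9590%

56.9590%


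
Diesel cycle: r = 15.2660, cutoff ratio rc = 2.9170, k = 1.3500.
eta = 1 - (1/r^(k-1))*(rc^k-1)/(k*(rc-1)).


r^(k-1) = 2.5960
rc^k = 4.2429
eta = 0.5173 = 51.7302%

51.7302%


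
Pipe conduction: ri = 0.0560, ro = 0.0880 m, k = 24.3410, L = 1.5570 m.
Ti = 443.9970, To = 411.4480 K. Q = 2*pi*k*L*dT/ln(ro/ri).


dT = 32.5490 K
ln(ro/ri) = 0.4520
Q = 2*pi*24.3410*1.5570*32.5490 / 0.4520 = 17148.2737 W

17148.2737 W


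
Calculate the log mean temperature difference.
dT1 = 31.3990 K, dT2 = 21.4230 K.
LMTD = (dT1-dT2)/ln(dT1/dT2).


dT1/dT2 = 1.4657
ln(dT1/dT2) = 0.3823
LMTD = 9.9760 / 0.3823 = 26.0939 K

26.0939 K


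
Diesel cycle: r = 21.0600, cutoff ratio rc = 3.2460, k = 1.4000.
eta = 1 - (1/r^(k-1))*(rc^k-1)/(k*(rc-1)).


r^(k-1) = 3.3836
rc^k = 5.1986
eta = 0.6054 = 60.5374%

60.5374%


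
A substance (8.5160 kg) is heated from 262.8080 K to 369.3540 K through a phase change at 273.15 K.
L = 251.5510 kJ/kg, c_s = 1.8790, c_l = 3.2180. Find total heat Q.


Q1 (sensible, solid) = 8.5160 * 1.8790 * 10.3420 = 165.4882 kJ
Q2 (latent) = 8.5160 * 251.5510 = 2142.2083 kJ
Q3 (sensible, liquid) = 8.5160 * 3.2180 * 96.2040 = 2636.4214 kJ
Q_total = 4944.1179 kJ

4944.1179 kJ


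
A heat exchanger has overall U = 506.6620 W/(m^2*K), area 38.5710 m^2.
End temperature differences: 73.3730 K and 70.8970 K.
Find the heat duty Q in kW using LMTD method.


LMTD = 72.1279 K
Q = 506.6620 * 38.5710 * 72.1279 = 1409556.9359 W = 1409.5569 kW

1409.5569 kW


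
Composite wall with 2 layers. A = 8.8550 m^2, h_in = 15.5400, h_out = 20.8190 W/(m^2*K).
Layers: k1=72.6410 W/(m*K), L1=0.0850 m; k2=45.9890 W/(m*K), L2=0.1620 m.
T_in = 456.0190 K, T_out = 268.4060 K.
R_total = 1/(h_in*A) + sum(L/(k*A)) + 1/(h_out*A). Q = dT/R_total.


R_conv_in = 1/(15.5400*8.8550) = 0.0073
R_1 = 0.0850/(72.6410*8.8550) = 0.0001
R_2 = 0.1620/(45.9890*8.8550) = 0.0004
R_conv_out = 1/(20.8190*8.8550) = 0.0054
R_total = 0.0132 K/W
Q = 187.6130 / 0.0132 = 14190.0605 W

R_total = 0.0132 K/W, Q = 14190.0605 W


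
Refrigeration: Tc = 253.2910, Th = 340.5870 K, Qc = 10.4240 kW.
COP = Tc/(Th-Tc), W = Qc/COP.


COP = 253.2910 / 87.2960 = 2.9015
W = 10.4240 / 2.9015 = 3.5926 kW

COP = 2.9015, W = 3.5926 kW


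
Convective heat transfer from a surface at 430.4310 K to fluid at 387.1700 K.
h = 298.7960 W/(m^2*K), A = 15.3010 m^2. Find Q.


dT = 43.2610 K
Q = 298.7960 * 15.3010 * 43.2610 = 197783.9967 W

197783.9967 W


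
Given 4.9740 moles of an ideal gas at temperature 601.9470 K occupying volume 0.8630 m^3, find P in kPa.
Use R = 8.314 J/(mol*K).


P = nRT/V = 4.9740 * 8.314 * 601.9470 / 0.8630
= 24892.8175 / 0.8630 = 28844.5162 Pa = 28.8445 kPa

28.8445 kPa


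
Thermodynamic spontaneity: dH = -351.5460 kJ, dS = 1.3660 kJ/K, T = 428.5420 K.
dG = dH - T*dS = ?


T*dS = 428.5420 * 1.3660 = 585.3884 kJ
dG = -351.5460 - 585.3884 = -936.9344 kJ (spontaneous)

dG = -936.9344 kJ, spontaneous


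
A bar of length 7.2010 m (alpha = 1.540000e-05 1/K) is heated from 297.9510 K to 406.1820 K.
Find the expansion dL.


dT = 108.2310 K
dL = 1.540000e-05 * 7.2010 * 108.2310 = 0.012002 m
L_final = 7.213002 m

dL = 0.012002 m


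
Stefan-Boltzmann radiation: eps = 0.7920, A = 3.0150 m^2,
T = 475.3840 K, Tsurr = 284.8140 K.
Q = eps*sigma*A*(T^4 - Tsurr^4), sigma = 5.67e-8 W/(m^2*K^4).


T^4 = 5.1071e+10
Tsurr^4 = 6.5803e+09
Q = 0.7920 * 5.67e-8 * 3.0150 * 4.4491e+10 = 6023.7828 W

6023.7828 W


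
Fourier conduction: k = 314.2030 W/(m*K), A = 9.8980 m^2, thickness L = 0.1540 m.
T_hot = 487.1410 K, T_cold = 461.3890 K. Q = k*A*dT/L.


dT = 25.7520 K
Q = 314.2030 * 9.8980 * 25.7520 / 0.1540 = 520053.4953 W

520053.4953 W


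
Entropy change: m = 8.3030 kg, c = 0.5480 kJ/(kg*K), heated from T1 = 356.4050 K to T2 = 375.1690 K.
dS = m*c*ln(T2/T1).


T2/T1 = 1.0526
ln(T2/T1) = 0.0513
dS = 8.3030 * 0.5480 * 0.0513 = 0.2335 kJ/K

0.2335 kJ/K


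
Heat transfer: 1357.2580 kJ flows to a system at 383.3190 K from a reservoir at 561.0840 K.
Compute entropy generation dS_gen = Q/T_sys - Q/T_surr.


dS_sys = 1357.2580/383.3190 = 3.5408 kJ/K
dS_surr = -1357.2580/561.0840 = -2.4190 kJ/K
dS_gen = 3.5408 - 2.4190 = 1.1218 kJ/K (irreversible)

dS_gen = 1.1218 kJ/K, irreversible


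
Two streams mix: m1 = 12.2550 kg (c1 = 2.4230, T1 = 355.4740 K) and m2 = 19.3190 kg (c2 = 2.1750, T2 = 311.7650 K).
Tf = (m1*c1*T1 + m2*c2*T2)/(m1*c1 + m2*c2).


num = 23655.3959
den = 71.7127
Tf = 329.8635 K

329.8635 K


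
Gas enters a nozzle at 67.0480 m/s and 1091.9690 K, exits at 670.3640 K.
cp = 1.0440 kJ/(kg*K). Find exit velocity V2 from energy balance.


dT = 421.6050 K
2*cp*1000*dT = 880311.2400
V1^2 = 4495.4343
V2 = sqrt(884806.6743) = 940.6416 m/s

940.6416 m/s


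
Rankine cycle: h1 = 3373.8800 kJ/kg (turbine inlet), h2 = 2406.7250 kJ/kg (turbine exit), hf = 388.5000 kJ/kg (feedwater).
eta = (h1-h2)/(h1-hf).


W = 967.1550 kJ/kg
Q_in = 2985.3800 kJ/kg
eta = 0.3240 = 32.3964%

eta = 32.3964%


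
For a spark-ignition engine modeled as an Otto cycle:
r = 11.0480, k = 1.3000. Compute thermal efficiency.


r^(k-1) = 2.0558
eta = 1 - 1/2.0558 = 0.5136 = 51.3576%

51.3576%


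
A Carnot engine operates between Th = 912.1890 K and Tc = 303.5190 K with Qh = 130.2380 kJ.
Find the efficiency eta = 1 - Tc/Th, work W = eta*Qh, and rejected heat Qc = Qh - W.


eta = 1 - 303.5190/912.1890 = 0.6673
W = 0.6673 * 130.2380 = 86.9030 kJ
Qc = 130.2380 - 86.9030 = 43.3350 kJ

eta = 66.7263%, W = 86.9030 kJ, Qc = 43.3350 kJ


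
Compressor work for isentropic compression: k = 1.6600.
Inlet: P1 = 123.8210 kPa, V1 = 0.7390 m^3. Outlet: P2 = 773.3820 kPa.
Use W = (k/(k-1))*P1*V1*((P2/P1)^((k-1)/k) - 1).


(k-1)/k = 0.3976
(P2/P1)^exp = 2.0717
W = 2.5152 * 123.8210 * 0.7390 * (2.0717 - 1) = 246.6427 kJ

246.6427 kJ


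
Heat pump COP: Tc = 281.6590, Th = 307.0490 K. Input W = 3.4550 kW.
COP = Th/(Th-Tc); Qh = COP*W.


COP = 307.0490 / 25.3900 = 12.0933
Qh = 12.0933 * 3.4550 = 41.7824 kW

COP = 12.0933, Qh = 41.7824 kW


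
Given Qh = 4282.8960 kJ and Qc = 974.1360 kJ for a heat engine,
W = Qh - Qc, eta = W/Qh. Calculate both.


W = 4282.8960 - 974.1360 = 3308.7600 kJ
eta = 3308.7600 / 4282.8960 = 0.7726 = 77.2552%

W = 3308.7600 kJ, eta = 77.2552%


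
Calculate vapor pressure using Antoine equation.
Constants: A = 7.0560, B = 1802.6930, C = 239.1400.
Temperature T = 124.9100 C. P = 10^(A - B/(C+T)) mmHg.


C+T = 364.0500
B/(C+T) = 4.9518
log10(P) = 7.0560 - 4.9518 = 2.1042
P = 10^2.1042 = 127.1238 mmHg

127.1238 mmHg


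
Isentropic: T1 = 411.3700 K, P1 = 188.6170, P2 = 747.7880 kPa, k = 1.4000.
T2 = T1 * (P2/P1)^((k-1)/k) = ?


(k-1)/k = 0.2857
(P2/P1)^exp = 1.4822
T2 = 411.3700 * 1.4822 = 609.7422 K

609.7422 K


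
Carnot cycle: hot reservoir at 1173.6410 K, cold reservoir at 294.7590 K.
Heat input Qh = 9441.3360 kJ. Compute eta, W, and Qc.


eta = 1 - 294.7590/1173.6410 = 0.7489
W = 0.7489 * 9441.3360 = 7070.1520 kJ
Qc = 9441.3360 - 7070.1520 = 2371.1840 kJ

eta = 74.8851%, W = 7070.1520 kJ, Qc = 2371.1840 kJ


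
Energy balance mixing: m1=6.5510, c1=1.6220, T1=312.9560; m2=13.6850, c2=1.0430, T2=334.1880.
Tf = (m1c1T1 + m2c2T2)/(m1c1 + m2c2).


num = 8095.4008
den = 24.8992
Tf = 325.1272 K

325.1272 K


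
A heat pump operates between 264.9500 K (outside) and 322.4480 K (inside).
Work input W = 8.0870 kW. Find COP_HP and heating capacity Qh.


COP = 322.4480 / 57.4980 = 5.6080
Qh = 5.6080 * 8.0870 = 45.3518 kW

COP = 5.6080, Qh = 45.3518 kW


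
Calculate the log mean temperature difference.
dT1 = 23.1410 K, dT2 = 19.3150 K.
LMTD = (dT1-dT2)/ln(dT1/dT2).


dT1/dT2 = 1.1981
ln(dT1/dT2) = 0.1807
LMTD = 3.8260 / 0.1807 = 21.1704 K

21.1704 K


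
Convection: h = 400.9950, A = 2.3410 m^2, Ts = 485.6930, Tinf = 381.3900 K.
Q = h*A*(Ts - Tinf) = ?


dT = 104.3030 K
Q = 400.9950 * 2.3410 * 104.3030 = 97912.2817 W

97912.2817 W


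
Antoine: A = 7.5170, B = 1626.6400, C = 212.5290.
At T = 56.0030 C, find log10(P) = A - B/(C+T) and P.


C+T = 268.5320
B/(C+T) = 6.0575
log10(P) = 7.5170 - 6.0575 = 1.4595
P = 10^1.4595 = 28.8053 mmHg

28.8053 mmHg


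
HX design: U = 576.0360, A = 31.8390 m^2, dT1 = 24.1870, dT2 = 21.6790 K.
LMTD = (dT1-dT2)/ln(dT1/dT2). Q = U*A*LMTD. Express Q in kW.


LMTD = 22.9101 K
Q = 576.0360 * 31.8390 * 22.9101 = 420181.0917 W = 420.1811 kW

420.1811 kW


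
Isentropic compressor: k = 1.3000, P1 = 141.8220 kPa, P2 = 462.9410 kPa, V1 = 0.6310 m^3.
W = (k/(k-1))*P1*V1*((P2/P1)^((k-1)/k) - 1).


(k-1)/k = 0.2308
(P2/P1)^exp = 1.3139
W = 4.3333 * 141.8220 * 0.6310 * (1.3139 - 1) = 121.7301 kJ

121.7301 kJ


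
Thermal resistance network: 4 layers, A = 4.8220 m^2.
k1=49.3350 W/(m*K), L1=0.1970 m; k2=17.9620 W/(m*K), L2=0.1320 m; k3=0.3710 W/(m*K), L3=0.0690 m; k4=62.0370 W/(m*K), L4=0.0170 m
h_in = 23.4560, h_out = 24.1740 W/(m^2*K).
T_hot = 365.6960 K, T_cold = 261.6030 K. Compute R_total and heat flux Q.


R_conv_in = 1/(23.4560*4.8220) = 0.0088
R_1 = 0.1970/(49.3350*4.8220) = 0.0008
R_2 = 0.1320/(17.9620*4.8220) = 0.0015
R_3 = 0.0690/(0.3710*4.8220) = 0.0386
R_4 = 0.0170/(62.0370*4.8220) = 5.6829e-05
R_conv_out = 1/(24.1740*4.8220) = 0.0086
R_total = 0.0584 K/W
Q = 104.0930 / 0.0584 = 1782.4474 W

R_total = 0.0584 K/W, Q = 1782.4474 W


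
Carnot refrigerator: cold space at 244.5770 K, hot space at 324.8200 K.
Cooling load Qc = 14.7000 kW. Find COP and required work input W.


COP = 244.5770 / 80.2430 = 3.0480
W = 14.7000 / 3.0480 = 4.8229 kW

COP = 3.0480, W = 4.8229 kW


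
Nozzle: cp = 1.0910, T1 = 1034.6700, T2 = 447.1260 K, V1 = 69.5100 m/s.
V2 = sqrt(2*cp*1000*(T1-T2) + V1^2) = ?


dT = 587.5440 K
2*cp*1000*dT = 1282021.0080
V1^2 = 4831.6401
V2 = sqrt(1286852.6481) = 1134.3953 m/s

1134.3953 m/s


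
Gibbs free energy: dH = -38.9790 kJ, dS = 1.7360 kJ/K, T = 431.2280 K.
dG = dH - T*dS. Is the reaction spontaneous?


T*dS = 431.2280 * 1.7360 = 748.6118 kJ
dG = -38.9790 - 748.6118 = -787.5908 kJ (spontaneous)

dG = -787.5908 kJ, spontaneous


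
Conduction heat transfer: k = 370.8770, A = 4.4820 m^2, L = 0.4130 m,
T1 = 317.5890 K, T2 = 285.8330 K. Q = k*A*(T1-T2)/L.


dT = 31.7560 K
Q = 370.8770 * 4.4820 * 31.7560 / 0.4130 = 127813.7259 W

127813.7259 W


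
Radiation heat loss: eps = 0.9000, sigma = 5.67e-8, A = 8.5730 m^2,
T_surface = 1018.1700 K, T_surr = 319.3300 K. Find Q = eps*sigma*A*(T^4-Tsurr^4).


T^4 = 1.0747e+12
Tsurr^4 = 1.0398e+10
Q = 0.9000 * 5.67e-8 * 8.5730 * 1.0643e+12 = 465604.3829 W

465604.3829 W


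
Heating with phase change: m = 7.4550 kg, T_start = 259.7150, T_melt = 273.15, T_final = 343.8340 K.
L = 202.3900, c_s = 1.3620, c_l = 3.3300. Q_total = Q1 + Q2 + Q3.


Q1 (sensible, solid) = 7.4550 * 1.3620 * 13.4350 = 136.4151 kJ
Q2 (latent) = 7.4550 * 202.3900 = 1508.8175 kJ
Q3 (sensible, liquid) = 7.4550 * 3.3300 * 70.6840 = 1754.7409 kJ
Q_total = 3399.9734 kJ

3399.9734 kJ


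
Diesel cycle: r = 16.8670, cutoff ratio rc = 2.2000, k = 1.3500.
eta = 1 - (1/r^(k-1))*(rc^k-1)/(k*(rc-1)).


r^(k-1) = 2.6882
rc^k = 2.8991
eta = 0.5639 = 56.3905%

56.3905%


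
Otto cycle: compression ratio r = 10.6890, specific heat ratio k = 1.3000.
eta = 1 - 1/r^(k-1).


r^(k-1) = 2.0355
eta = 1 - 1/2.0355 = 0.5087 = 50.8732%

50.8732%


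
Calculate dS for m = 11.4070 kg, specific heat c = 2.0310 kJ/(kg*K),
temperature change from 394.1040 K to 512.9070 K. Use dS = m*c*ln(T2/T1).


T2/T1 = 1.3015
ln(T2/T1) = 0.2635
dS = 11.4070 * 2.0310 * 0.2635 = 6.1042 kJ/K

6.1042 kJ/K


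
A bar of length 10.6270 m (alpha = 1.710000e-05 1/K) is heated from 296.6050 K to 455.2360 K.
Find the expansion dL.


dT = 158.6310 K
dL = 1.710000e-05 * 10.6270 * 158.6310 = 0.028827 m
L_final = 10.655827 m

dL = 0.028827 m


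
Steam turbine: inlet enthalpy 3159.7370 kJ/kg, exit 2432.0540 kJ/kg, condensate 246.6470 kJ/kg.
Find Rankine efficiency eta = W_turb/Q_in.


W = 727.6830 kJ/kg
Q_in = 2913.0900 kJ/kg
eta = 0.2498 = 24.9798%

eta = 24.9798%


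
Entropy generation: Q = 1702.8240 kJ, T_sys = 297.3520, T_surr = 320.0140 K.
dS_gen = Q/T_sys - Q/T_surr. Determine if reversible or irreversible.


dS_sys = 1702.8240/297.3520 = 5.7266 kJ/K
dS_surr = -1702.8240/320.0140 = -5.3211 kJ/K
dS_gen = 5.7266 - 5.3211 = 0.4055 kJ/K (irreversible)

dS_gen = 0.4055 kJ/K, irreversible


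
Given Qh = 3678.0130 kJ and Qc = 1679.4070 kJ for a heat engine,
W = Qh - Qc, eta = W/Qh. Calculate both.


W = 3678.0130 - 1679.4070 = 1998.6060 kJ
eta = 1998.6060 / 3678.0130 = 0.5434 = 54.3393%

W = 1998.6060 kJ, eta = 54.3393%


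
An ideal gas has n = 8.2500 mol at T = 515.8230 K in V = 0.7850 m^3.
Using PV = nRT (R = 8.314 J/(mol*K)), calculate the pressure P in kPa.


P = nRT/V = 8.2500 * 8.314 * 515.8230 / 0.7850
= 35380.5575 / 0.7850 = 45070.7739 Pa = 45.0708 kPa

45.0708 kPa


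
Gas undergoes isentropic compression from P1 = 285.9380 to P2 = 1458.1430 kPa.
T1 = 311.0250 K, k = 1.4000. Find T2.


(k-1)/k = 0.2857
(P2/P1)^exp = 1.5928
T2 = 311.0250 * 1.5928 = 495.3888 K

495.3888 K


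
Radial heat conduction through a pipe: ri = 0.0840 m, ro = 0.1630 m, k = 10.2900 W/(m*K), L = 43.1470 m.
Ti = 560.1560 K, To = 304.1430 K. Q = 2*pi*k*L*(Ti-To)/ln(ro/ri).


dT = 256.0130 K
ln(ro/ri) = 0.6629
Q = 2*pi*10.2900*43.1470*256.0130 / 0.6629 = 1077303.2377 W

1077303.2377 W


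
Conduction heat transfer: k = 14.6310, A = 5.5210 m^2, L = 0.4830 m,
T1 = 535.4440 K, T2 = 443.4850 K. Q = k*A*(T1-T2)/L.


dT = 91.9590 K
Q = 14.6310 * 5.5210 * 91.9590 / 0.4830 = 15379.3814 W

15379.3814 W


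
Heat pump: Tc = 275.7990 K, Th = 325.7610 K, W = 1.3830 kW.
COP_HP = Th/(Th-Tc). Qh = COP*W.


COP = 325.7610 / 49.9620 = 6.5202
Qh = 6.5202 * 1.3830 = 9.0174 kW

COP = 6.5202, Qh = 9.0174 kW


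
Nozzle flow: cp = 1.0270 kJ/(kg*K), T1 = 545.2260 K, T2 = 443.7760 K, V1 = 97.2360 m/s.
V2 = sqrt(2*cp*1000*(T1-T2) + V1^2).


dT = 101.4500 K
2*cp*1000*dT = 208378.3000
V1^2 = 9454.8397
V2 = sqrt(217833.1397) = 466.7260 m/s

466.7260 m/s


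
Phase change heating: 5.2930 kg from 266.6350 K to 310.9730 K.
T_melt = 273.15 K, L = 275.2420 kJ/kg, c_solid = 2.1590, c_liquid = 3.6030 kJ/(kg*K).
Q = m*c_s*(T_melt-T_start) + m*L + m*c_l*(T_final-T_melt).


Q1 (sensible, solid) = 5.2930 * 2.1590 * 6.5150 = 74.4507 kJ
Q2 (latent) = 5.2930 * 275.2420 = 1456.8559 kJ
Q3 (sensible, liquid) = 5.2930 * 3.6030 * 37.8230 = 721.3103 kJ
Q_total = 2252.6169 kJ

2252.6169 kJ


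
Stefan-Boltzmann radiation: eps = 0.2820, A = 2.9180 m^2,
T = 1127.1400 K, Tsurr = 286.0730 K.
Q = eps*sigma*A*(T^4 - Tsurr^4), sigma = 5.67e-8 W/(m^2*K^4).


T^4 = 1.6140e+12
Tsurr^4 = 6.6974e+09
Q = 0.2820 * 5.67e-8 * 2.9180 * 1.6073e+12 = 74993.4008 W

74993.4008 W


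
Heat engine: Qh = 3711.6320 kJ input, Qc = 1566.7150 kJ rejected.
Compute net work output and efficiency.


W = 3711.6320 - 1566.7150 = 2144.9170 kJ
eta = 2144.9170 / 3711.6320 = 0.5779 = 57.7891%

W = 2144.9170 kJ, eta = 57.7891%


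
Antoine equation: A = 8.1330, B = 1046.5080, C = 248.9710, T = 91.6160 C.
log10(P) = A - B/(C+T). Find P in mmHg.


C+T = 340.5870
B/(C+T) = 3.0727
log10(P) = 8.1330 - 3.0727 = 5.0603
P = 10^5.0603 = 114905.3238 mmHg

114905.3238 mmHg


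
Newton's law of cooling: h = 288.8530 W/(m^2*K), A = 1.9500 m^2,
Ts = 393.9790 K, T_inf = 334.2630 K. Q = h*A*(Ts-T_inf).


dT = 59.7160 K
Q = 288.8530 * 1.9500 * 59.7160 = 33635.8342 W

33635.8342 W


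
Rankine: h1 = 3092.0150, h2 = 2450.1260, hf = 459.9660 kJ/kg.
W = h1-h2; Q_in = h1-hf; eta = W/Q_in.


W = 641.8890 kJ/kg
Q_in = 2632.0490 kJ/kg
eta = 0.2439 = 24.3874%

eta = 24.3874%


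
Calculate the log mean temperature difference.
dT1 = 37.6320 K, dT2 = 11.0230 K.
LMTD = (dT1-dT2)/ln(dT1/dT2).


dT1/dT2 = 3.4140
ln(dT1/dT2) = 1.2279
LMTD = 26.6090 / 1.2279 = 21.6708 K

21.6708 K


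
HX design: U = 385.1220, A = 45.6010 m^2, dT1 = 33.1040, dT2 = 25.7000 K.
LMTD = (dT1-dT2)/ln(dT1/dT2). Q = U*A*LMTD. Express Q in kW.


LMTD = 29.2460 K
Q = 385.1220 * 45.6010 * 29.2460 = 513616.1251 W = 513.6161 kW

513.6161 kW


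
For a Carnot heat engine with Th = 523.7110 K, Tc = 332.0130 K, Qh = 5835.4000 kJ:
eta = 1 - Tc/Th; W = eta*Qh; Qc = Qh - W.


eta = 1 - 332.0130/523.7110 = 0.3660
W = 0.3660 * 5835.4000 = 2135.9767 kJ
Qc = 5835.4000 - 2135.9767 = 3699.4233 kJ

eta = 36.6038%, W = 2135.9767 kJ, Qc = 3699.4233 kJ


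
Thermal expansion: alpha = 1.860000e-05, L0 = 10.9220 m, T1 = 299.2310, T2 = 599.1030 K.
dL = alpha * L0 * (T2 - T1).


dT = 299.8720 K
dL = 1.860000e-05 * 10.9220 * 299.8720 = 0.060919 m
L_final = 10.982919 m

dL = 0.060919 m


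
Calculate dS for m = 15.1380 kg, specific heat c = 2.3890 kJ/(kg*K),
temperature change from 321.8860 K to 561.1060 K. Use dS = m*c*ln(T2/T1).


T2/T1 = 1.7432
ln(T2/T1) = 0.5557
dS = 15.1380 * 2.3890 * 0.5557 = 20.0972 kJ/K

20.0972 kJ/K


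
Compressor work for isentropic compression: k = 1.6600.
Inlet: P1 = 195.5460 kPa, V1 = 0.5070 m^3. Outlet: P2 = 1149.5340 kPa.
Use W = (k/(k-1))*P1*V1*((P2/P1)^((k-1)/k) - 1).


(k-1)/k = 0.3976
(P2/P1)^exp = 2.0223
W = 2.5152 * 195.5460 * 0.5070 * (2.0223 - 1) = 254.9289 kJ

254.9289 kJ


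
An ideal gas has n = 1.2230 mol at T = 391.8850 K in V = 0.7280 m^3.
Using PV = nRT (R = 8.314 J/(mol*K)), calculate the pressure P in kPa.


P = nRT/V = 1.2230 * 8.314 * 391.8850 / 0.7280
= 3984.6953 / 0.7280 = 5473.4826 Pa = 5.4735 kPa

5.4735 kPa


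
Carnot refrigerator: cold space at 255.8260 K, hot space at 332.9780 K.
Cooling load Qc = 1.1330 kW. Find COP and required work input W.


COP = 255.8260 / 77.1520 = 3.3159
W = 1.1330 / 3.3159 = 0.3417 kW

COP = 3.3159, W = 0.3417 kW


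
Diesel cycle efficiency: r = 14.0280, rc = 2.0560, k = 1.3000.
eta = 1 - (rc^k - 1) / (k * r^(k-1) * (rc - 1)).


r^(k-1) = 2.2085
rc^k = 2.5523
eta = 0.4880 = 48.8004%

48.8004%


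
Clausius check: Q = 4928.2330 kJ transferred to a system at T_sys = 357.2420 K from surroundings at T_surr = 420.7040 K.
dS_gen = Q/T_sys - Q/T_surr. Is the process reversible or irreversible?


dS_sys = 4928.2330/357.2420 = 13.7952 kJ/K
dS_surr = -4928.2330/420.7040 = -11.7143 kJ/K
dS_gen = 13.7952 - 11.7143 = 2.0810 kJ/K (irreversible)

dS_gen = 2.0810 kJ/K, irreversible
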